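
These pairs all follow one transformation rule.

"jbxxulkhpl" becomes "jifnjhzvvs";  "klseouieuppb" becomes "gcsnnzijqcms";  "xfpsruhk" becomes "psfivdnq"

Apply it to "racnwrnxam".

What's happening: shift every letter 2 places backward in the alphabet (wrapping around), then swap the front and back halves of the string.
On "racnwrnxam": the first step gives "pyaluplvyk", and the second then gives "plvykpyalu".

plvykpyalu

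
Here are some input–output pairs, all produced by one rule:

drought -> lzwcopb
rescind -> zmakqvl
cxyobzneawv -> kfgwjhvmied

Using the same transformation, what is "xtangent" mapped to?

The pattern: shift every letter 8 places forward in the alphabet (wrapping around).
For "xtangent" the result is "fbivomvb".

fbivomvb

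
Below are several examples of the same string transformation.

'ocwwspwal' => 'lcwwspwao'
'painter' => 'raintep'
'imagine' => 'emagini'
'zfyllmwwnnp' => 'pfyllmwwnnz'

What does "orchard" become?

Looking at the pairs, the operation is to swap the first and last characters.
For "orchard" the result is "drcharo".

drcharo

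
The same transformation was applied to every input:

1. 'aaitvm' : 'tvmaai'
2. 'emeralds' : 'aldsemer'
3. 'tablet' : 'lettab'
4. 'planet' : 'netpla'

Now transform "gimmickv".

Each output is the input with this applied: swap the front and back halves of the string.
Applying that to "gimmickv" gives "ickvgimm".

ickvgimm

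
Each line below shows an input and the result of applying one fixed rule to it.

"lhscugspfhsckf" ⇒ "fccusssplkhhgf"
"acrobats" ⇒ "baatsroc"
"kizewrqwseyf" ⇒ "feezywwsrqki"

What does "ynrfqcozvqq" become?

Looking at the pairs, the operation is to sort the characters into reverse alphabetical order, then move the last 3 characters to the front (rotate right by 3).
For "ynrfqcozvqq", step one produces "zyvrqqqonfc"; step two turns that into "nfczyvrqqqo".
(Check on "acrobats": → "tsrocbaa" → "baatsroc" ✓)

nfczyvrqqqo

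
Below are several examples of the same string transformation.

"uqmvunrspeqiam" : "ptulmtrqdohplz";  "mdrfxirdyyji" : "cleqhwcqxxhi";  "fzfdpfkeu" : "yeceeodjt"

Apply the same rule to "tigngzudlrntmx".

hsmfyfctqksmwl

In each case the input is transformed by: shift every letter 1 place backward in the alphabet (wrapping around), then swap each adjacent pair of characters (1↔2, 3↔4, ...).
For "tigngzudlrntmx", step one produces "shfmfytckqmslw"; step two turns that into "hsmfyfctqksmwl".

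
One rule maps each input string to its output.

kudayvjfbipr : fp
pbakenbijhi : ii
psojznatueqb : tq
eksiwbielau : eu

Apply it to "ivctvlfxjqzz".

xz

In each case the input is transformed by: keep one character in every 3, starting at position 2 (positions 2nd, 5th, 8th, ...), then delete the first 2 characters.
On "ivctvlfxjqzz": the first step gives "vvxz", and the second then gives "xz".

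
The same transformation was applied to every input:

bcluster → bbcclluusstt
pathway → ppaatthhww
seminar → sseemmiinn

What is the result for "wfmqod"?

Looking at the pairs, the operation is to delete the last 2 characters, then double every character.
Applying both steps to "wfmqod": "wfmq", then "wwffmmqq".

wwffmmqq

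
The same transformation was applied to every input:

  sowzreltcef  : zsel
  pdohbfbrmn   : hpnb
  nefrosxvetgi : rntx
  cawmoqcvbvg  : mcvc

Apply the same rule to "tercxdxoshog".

Rule — keep one character in every 3, starting at position 1 (positions 1st, 4th, 7th, ...), then swap each adjacent pair of characters (1↔2, 3↔4, ...).
Applying that to "tercxdxoshog" gives "cthx".

cthx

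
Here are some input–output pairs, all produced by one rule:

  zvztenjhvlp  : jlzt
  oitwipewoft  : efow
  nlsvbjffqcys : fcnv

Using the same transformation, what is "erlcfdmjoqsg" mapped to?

mqec

The pattern: keep one character in every 3, starting at position 1 (positions 1st, 4th, 7th, ...), then move the first 2 characters to the end (rotate left by 2).
"erlcfdmjoqsg" → "ecmq" → "mqec".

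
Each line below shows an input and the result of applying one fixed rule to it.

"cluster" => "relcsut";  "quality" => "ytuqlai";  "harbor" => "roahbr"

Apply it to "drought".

thrduog

Rule — move the last 2 characters to the front (rotate right by 2), then swap each adjacent pair of characters (1↔2, 3↔4, ...).
"drought" → "thrduog".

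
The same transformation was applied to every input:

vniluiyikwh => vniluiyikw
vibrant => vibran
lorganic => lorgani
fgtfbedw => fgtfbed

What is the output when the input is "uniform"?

Each output is the input with this applied: delete the last character.
Doing the same to "uniform": "unifor".

unifor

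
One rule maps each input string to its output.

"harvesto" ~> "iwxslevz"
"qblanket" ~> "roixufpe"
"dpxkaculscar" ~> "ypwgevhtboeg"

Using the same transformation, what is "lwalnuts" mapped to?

ryxwpaep

Each output is the input with this applied: swap the front and back halves of the string, then shift every letter 4 places forward in the alphabet (wrapping around).
So "lwalnuts" becomes "ryxwpaep".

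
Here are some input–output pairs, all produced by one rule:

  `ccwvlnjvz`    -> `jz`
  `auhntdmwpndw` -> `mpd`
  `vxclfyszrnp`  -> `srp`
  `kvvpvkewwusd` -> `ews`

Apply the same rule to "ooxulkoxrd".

or

What's happening: keep every other character starting from the first (positions 1st, 3rd, 5th, ...), then delete the first 3 characters.
On "ooxulkoxrd": the first step gives "oxlor", and the second then gives "or".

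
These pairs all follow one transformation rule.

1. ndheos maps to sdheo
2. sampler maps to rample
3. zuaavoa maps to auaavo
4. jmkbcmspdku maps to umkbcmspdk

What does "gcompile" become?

The pattern: delete the first character, then move the last character to the front.
For "gcompile", step one produces "compile"; step two turns that into "ecompil".

ecompil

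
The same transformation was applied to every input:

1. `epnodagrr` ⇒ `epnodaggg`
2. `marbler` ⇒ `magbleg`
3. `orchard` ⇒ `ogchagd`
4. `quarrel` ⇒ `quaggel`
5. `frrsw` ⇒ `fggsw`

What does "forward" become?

In each case the input is transformed by: replace every "r" with "g".
So "forward" becomes "fogwagd".

fogwagd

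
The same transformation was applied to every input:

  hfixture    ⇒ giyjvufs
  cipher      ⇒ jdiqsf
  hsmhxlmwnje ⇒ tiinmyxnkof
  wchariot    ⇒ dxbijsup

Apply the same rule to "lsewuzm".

The transformation: shift every letter 1 place forward in the alphabet (wrapping around), then swap each adjacent pair of characters (1↔2, 3↔4, ...).
Working it through for "lsewuzm": intermediate "mtfxvan", final "tmxfavn".
(Check on "wchariot": → "xdibsjpu" → "dxbijsup" ✓)

tmxfavn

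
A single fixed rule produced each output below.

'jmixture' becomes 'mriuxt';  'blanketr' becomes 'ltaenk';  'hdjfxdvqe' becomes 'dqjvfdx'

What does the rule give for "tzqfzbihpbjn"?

zjqbfpzhbi

The rule is to take characters alternately from the front and the back (1st, last, 2nd, 2nd-last, ...), then delete the first 2 characters.
Applying both steps to "tzqfzbihpbjn": "tnzjqbfpzhbi", then "zjqbfpzhbi".
(Check on "jmixture": → "jemriuxt" → "mriuxt" ✓)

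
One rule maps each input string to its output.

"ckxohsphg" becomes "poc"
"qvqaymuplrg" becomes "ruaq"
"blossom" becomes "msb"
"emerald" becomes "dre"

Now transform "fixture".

The pattern: keep one character in every 3, starting at position 1 (positions 1st, 4th, 7th, ...), then reverse the string.
So "fixture" becomes "etf".

etf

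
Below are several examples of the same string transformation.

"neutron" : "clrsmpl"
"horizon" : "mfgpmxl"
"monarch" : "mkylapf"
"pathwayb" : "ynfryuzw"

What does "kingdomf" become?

gielmbdk

In each case the input is transformed by: shift every letter 2 places backward in the alphabet (wrapping around), then swap each adjacent pair of characters (1↔2, 3↔4, ...).
For "kingdomf", step one produces "iglebmkd"; step two turns that into "gielmbdk".
(Check on "pathwayb": → "nyrfuywz" → "ynfryuzw" ✓)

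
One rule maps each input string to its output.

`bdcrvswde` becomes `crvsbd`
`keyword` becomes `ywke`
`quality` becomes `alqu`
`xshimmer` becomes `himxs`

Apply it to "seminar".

mise

The rule is to delete the last 3 characters, then move the first 2 characters to the end (rotate left by 2).
Applying both steps to "seminar": "semi", then "mise".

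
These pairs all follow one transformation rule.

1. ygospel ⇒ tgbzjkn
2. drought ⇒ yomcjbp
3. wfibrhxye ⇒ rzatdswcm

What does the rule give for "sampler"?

Rule — shift every letter 5 places backward in the alphabet (wrapping around), then take characters alternately from the front and the back (1st, last, 2nd, 2nd-last, ...).
For "sampler", step one produces "nvhkgzm"; step two turns that into "nmvzhgk".

nmvzhgk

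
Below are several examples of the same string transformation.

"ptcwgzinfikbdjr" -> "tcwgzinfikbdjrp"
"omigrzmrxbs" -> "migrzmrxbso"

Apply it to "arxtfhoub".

Looking at the pairs, the operation is to move the first character to the end.
Applying that to "arxtfhoub" gives "rxtfhouba".

rxtfhouba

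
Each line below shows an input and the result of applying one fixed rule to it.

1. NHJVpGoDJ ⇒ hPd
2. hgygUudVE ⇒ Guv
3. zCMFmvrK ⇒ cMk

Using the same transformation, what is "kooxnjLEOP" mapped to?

ONe

Rule — keep one character in every 3, starting at position 2 (positions 2nd, 5th, 8th, ...), then flip the case of every letter.
For "kooxnjLEOP", step one produces "onE"; step two turns that into "ONe".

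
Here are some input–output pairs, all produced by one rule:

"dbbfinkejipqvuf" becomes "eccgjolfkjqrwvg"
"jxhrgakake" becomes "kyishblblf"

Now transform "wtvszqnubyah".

xuwtarovczbi

The rule is to shift every letter 1 place forward in the alphabet (wrapping around).
For "wtvszqnubyah" the result is "xuwtarovczbi".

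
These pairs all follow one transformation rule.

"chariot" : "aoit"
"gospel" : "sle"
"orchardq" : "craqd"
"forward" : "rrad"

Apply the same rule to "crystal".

yatl

Looking at the pairs, the operation is to swap each adjacent pair of characters (1↔2, 3↔4, ...), then delete the first 3 characters.
On "crystal": the first step gives "rcsyatl", and the second then gives "yatl".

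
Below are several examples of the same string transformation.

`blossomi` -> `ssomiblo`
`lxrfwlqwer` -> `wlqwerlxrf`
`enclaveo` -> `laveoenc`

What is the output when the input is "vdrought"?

In each case the input is transformed by: swap the front and back halves of the string, then move the last character to the front.
On "vdrought": the first step gives "ughtvdro", and the second then gives "oughtvdr".
(Check on "blossomi": → "somiblos" → "ssomiblo" ✓)

oughtvdr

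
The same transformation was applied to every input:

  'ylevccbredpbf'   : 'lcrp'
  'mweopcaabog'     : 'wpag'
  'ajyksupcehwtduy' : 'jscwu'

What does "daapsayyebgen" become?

asyg

The pattern: keep one character in every 3, starting at position 2 (positions 2nd, 5th, 8th, ...).
Doing the same to "daapsayyebgen": "asyg".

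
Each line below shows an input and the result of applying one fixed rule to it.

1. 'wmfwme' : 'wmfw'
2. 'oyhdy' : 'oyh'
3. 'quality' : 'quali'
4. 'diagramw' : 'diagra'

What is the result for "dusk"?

du

The pattern: delete the last 2 characters.
Applying that to "dusk" gives "du".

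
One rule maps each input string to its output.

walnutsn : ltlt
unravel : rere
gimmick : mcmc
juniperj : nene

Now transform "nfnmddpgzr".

Looking at the pairs, the operation is to keep one character in every 3, starting at position 3 (positions 3rd, 6th, 9th, ...), then write the whole string twice.
Working it through for "nfnmddpgzr": intermediate "ndz", final "ndzndz".

ndzndz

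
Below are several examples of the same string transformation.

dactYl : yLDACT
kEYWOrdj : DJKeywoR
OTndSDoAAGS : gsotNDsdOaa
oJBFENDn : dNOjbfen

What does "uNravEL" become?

What's happening: move the last 2 characters to the front (rotate right by 2), then flip the case of every letter.
Working it through for "uNravEL": intermediate "ELuNrav", final "elUnRAV".
(Check on "dactYl": → "Yldact" → "yLDACT" ✓)

elUnRAV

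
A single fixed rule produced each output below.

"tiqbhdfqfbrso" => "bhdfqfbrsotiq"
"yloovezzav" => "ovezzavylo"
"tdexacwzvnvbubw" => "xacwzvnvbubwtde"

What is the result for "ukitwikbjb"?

twikbjbuki

Looking at the pairs, the operation is to move the first 3 characters to the end (rotate left by 3).
"ukitwikbjb" → "twikbjbuki".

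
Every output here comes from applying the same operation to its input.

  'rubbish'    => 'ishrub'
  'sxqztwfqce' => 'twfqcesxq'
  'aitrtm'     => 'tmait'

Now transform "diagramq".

The transformation: move the first 3 characters to the end (rotate left by 3), then delete the first character.
On "diagramq": the first step gives "gramqdia", and the second then gives "ramqdia".
(Check on "rubbish": → "bishrub" → "ishrub" ✓)

ramqdia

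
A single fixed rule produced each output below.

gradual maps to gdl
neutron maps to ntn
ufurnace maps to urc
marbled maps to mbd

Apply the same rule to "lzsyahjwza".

Looking at the pairs, the operation is to keep one character in every 3, starting at position 1 (positions 1st, 4th, 7th, ...).
"lzsyahjwza" → "lyja".

lyja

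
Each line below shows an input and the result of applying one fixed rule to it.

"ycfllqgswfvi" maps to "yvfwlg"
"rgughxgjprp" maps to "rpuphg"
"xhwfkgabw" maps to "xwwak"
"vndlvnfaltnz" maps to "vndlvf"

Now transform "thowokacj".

The pattern: keep every other character starting from the first (positions 1st, 3rd, 5th, ...), then take characters alternately from the front and the back (1st, last, 2nd, 2nd-last, ...).
For "thowokacj", step one produces "tooaj"; step two turns that into "tjoao".

tjoao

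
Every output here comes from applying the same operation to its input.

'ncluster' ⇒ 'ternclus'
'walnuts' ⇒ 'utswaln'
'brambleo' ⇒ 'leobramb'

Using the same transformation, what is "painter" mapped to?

Rule — move the last 3 characters to the front (rotate right by 3).
Applying that to "painter" gives "terpain".

terpain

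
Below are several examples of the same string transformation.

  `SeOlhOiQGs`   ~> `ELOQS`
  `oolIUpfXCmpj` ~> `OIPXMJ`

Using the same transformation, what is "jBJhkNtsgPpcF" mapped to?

BHNSPC

Looking at the pairs, the operation is to keep every other character starting from the second (positions 2nd, 4th, 6th, ...), then convert every letter to uppercase.
Applying both steps to "jBJhkNtsgPpcF": "BhNsPc", then "BHNSPC".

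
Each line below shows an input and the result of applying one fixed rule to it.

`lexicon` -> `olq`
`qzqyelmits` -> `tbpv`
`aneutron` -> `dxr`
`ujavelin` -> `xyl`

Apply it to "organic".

rdf

What's happening: keep one character in every 3, starting at position 1 (positions 1st, 4th, 7th, ...), then shift every letter 3 places forward in the alphabet (wrapping around).
Starting from "organic": after the first operation, "oac"; after the second, "rdf".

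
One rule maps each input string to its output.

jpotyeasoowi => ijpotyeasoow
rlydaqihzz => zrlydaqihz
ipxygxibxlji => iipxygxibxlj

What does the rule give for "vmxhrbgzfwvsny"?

yvmxhrbgzfwvsn

What's happening: move the last character to the front.
For "vmxhrbgzfwvsny" the result is "yvmxhrbgzfwvsn".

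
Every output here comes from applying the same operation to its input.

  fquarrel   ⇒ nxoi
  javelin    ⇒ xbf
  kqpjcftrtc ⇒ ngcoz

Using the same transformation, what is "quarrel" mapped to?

rob

Each output is the input with this applied: keep every other character starting from the second (positions 2nd, 4th, 6th, ...), then shift every letter 3 places backward in the alphabet (wrapping around).
For "quarrel", step one produces "ure"; step two turns that into "rob".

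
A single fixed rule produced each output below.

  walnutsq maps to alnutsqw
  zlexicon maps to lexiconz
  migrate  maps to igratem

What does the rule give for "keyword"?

Rule — move the first character to the end.
"keyword" → "eywordk".

eywordk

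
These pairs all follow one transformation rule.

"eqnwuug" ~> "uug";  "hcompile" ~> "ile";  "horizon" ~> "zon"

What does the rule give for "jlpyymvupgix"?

The rule is to keep only the last 3 characters.
"jlpyymvupgix" → "gix".

gix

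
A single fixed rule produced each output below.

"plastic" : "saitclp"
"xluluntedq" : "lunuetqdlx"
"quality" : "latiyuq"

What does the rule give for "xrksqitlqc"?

skiqltcqrx

Rule — swap each adjacent pair of characters (1↔2, 3↔4, ...), then move the first 2 characters to the end (rotate left by 2).
Starting from "xrksqitlqc": after the first operation, "rxskiqltcq"; after the second, "skiqltcqrx".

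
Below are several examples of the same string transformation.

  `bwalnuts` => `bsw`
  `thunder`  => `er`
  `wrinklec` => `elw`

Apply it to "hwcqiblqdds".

chqw

The pattern: sort the characters into alphabetical order, then keep one character in every 3, starting at position 2 (positions 2nd, 5th, 8th, ...).
"hwcqiblqdds" → "bcddhilqqsw" → "chqw".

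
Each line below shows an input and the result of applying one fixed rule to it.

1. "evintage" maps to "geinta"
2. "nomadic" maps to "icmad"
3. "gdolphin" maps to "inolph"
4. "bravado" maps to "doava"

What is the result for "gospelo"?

lospe

The pattern: delete the first 2 characters, then move the last 2 characters to the front (rotate right by 2).
On "gospelo": the first step gives "spelo", and the second then gives "lospe".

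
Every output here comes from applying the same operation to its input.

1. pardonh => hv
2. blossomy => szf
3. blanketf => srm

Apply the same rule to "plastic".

sa

Each output is the input with this applied: shift every letter 7 places forward in the alphabet (wrapping around), then keep one character in every 3, starting at position 2 (positions 2nd, 5th, 8th, ...).
So "plastic" becomes "sa".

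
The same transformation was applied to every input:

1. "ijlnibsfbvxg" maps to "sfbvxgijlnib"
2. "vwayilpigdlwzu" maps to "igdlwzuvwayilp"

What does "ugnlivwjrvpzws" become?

Each output is the input with this applied: swap the front and back halves of the string.
For "ugnlivwjrvpzws" the result is "jrvpzwsugnlivw".

jrvpzwsugnlivw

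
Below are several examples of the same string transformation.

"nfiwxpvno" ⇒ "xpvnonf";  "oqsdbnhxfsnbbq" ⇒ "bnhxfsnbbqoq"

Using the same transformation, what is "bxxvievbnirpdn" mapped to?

ievbnirpdnbx

Each output is the input with this applied: move the first 2 characters to the end (rotate left by 2), then delete the first 2 characters.
Working it through for "bxxvievbnirpdn": intermediate "xvievbnirpdnbx", final "ievbnirpdnbx".
(Check on "oqsdbnhxfsnbbq": → "sdbnhxfsnbbqoq" → "bnhxfsnbbqoq" ✓)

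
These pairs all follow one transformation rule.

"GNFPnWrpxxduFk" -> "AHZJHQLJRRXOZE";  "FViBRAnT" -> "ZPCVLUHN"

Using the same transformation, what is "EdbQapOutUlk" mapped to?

YXVKUJIONOFE

The pattern: shift every letter 6 places backward in the alphabet (wrapping around), then convert every letter to uppercase.
For "EdbQapOutUlk", step one produces "YxvKujIonOfe"; step two turns that into "YXVKUJIONOFE".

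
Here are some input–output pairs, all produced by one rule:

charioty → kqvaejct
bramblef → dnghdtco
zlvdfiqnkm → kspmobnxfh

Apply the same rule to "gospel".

rgniqu

In each case the input is transformed by: swap the front and back halves of the string, then shift every letter 2 places forward in the alphabet (wrapping around).
"gospel" → "pelgos" → "rgniqu".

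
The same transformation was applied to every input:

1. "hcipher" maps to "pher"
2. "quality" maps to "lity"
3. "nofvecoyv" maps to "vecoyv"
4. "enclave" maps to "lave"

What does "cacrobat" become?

robat

The pattern: delete the first 3 characters.
"cacrobat" → "robat".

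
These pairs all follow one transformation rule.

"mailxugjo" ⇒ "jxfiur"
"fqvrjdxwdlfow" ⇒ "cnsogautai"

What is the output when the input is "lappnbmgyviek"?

Rule — shift every letter 3 places backward in the alphabet (wrapping around), then delete the last 3 characters.
For "lappnbmgyviek" the result is "ixmmkyjdvs".

ixmmkyjdvs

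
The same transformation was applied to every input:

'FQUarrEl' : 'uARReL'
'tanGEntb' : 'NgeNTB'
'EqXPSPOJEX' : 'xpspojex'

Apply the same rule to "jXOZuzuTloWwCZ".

ozUZUtLOwWcz

Looking at the pairs, the operation is to flip the case of every letter, then delete the first 2 characters.
"jXOZuzuTloWwCZ" → "ozUZUtLOwWcz".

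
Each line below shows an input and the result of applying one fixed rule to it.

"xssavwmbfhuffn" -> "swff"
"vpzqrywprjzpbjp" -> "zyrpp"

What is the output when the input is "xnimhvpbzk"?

ivz

The transformation: keep one character in every 3, starting at position 3 (positions 3rd, 6th, 9th, ...).
So "xnimhvpbzk" becomes "ivz".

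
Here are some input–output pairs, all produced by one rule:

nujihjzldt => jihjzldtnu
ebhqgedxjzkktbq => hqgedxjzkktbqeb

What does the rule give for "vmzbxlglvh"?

The pattern: move the first 2 characters to the end (rotate left by 2).
For "vmzbxlglvh" the result is "zbxlglvhvm".

zbxlglvhvm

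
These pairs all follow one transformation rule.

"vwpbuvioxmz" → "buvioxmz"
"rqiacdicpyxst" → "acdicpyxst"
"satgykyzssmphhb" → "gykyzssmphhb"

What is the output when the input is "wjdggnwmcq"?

Looking at the pairs, the operation is to delete the first 3 characters.
For "wjdggnwmcq" the result is "ggnwmcq".

ggnwmcq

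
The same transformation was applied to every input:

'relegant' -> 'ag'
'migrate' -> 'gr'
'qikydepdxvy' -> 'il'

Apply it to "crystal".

ny

What's happening: shift every letter 13 places forward in the alphabet (wrapping around) — i.e. ROT13, then keep only the last 2 characters.
Starting from "crystal": after the first operation, "pelfgny"; after the second, "ny".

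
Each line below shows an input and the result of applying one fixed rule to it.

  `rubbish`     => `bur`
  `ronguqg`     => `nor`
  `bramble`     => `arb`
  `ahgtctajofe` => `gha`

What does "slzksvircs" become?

In each case the input is transformed by: reverse the string, then keep only the last 3 characters.
For "slzksvircs", step one produces "scrivskzls"; step two turns that into "zls".
(Check on "ronguqg": → "gqugnor" → "nor" ✓)

zls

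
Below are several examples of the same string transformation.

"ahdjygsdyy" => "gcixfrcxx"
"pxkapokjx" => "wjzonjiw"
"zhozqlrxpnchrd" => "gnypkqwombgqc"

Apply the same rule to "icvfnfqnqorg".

Looking at the pairs, the operation is to shift every letter 1 place backward in the alphabet (wrapping around), then delete the first character.
"icvfnfqnqorg" → "hbuemepmpnqf" → "buemepmpnqf".

buemepmpnqf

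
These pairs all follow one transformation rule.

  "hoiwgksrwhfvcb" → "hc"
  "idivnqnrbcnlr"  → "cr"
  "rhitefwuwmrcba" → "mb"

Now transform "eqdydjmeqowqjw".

oj

What's happening: keep one character in every 3, starting at position 1 (positions 1st, 4th, 7th, ...), then delete the first 3 characters.
For "eqdydjmeqowqjw", step one produces "eymoj"; step two turns that into "oj".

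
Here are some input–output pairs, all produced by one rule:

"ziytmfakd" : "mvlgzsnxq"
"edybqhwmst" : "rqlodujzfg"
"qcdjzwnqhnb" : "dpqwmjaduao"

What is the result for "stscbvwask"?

fgfpoijnfx

The rule is to shift every letter 13 places forward in the alphabet (wrapping around) — i.e. ROT13.
For "stscbvwask" the result is "fgfpoijnfx".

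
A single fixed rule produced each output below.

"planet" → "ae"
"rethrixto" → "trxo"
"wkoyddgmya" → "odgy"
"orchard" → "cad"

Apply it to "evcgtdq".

In each case the input is transformed by: keep every other character starting from the first (positions 1st, 3rd, 5th, ...), then delete the first character.
For "evcgtdq", step one produces "ectq"; step two turns that into "ctq".

ctq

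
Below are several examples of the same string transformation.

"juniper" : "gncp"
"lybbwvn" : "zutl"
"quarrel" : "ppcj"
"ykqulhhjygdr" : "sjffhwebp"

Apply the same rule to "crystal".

qryj

What's happening: delete the first 3 characters, then shift every letter 2 places backward in the alphabet (wrapping around).
"crystal" → "stal" → "qryj".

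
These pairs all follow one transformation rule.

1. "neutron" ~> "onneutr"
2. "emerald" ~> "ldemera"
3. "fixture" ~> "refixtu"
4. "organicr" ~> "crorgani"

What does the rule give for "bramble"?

Rule — move the last 2 characters to the front (rotate right by 2).
On "bramble" that produces "lebramb".

lebramb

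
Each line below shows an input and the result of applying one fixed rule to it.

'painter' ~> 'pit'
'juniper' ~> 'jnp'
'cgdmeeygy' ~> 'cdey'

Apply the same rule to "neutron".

Looking at the pairs, the operation is to swap each adjacent pair of characters (1↔2, 3↔4, ...), then keep every other character starting from the second (positions 2nd, 4th, 6th, ...).
Starting from "neutron": after the first operation, "entuorn"; after the second, "nur".

nur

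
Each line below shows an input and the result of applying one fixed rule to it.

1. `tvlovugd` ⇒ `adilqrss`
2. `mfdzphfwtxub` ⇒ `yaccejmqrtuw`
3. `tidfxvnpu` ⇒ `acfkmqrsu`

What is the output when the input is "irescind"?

zabffkop

Looking at the pairs, the operation is to sort the characters into alphabetical order, then shift every letter 3 places backward in the alphabet (wrapping around).
For "irescind" the result is "zabffkop".
(Check on "tvlovugd": → "dglotuvv" → "adilqrss" ✓)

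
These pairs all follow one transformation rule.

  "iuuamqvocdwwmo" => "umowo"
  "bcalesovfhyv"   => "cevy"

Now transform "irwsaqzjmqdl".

The pattern: keep one character in every 3, starting at position 2 (positions 2nd, 5th, 8th, ...).
So "irwsaqzjmqdl" becomes "rajd".

rajd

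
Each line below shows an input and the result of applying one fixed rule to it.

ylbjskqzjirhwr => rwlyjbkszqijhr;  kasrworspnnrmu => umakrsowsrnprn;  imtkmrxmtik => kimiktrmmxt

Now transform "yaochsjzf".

Each output is the input with this applied: move the last 2 characters to the front (rotate right by 2), then swap each adjacent pair of characters (1↔2, 3↔4, ...).
Working it through for "yaochsjzf": intermediate "zfyaochsj", final "fzaycoshj".

fzaycoshj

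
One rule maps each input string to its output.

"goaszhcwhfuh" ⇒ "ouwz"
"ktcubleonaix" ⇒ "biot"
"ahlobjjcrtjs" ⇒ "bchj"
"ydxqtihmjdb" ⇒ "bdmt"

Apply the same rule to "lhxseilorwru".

What's happening: keep one character in every 3, starting at position 2 (positions 2nd, 5th, 8th, ...), then sort the characters into alphabetical order.
For "lhxseilorwru", step one produces "heor"; step two turns that into "ehor".

ehor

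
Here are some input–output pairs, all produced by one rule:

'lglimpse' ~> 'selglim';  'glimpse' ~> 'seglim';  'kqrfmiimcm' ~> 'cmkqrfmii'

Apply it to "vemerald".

The pattern: move the last 2 characters to the front (rotate right by 2), then delete the last character.
Applying both steps to "vemerald": "ldvemera", then "ldvemer".

ldvemer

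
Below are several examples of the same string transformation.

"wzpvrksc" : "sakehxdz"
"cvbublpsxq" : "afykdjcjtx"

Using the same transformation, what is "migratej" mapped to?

bmruqozi

The rule is to move the last 3 characters to the front (rotate right by 3), then shift every letter 8 places forward in the alphabet (wrapping around).
Applying both steps to "migratej": "tejmigra", then "bmruqozi".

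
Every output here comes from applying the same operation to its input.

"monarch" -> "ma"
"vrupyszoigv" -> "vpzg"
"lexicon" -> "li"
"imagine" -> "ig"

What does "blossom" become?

bs

The rule is to move the last character to the front, then keep one character in every 3, starting at position 2 (positions 2nd, 5th, 8th, ...).
Starting from "blossom": after the first operation, "mblosso"; after the second, "bs".
(Check on "lexicon": → "nlexico" → "li" ✓)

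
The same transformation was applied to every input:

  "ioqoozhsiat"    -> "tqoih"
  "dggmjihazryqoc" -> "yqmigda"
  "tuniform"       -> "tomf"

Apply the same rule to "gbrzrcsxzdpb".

Looking at the pairs, the operation is to sort the characters into reverse alphabetical order, then keep every other character starting from the second (positions 2nd, 4th, 6th, ...).
For "gbrzrcsxzdpb", step one produces "zzxsrrpgdcbb"; step two turns that into "zsrgcb".

zsrgcb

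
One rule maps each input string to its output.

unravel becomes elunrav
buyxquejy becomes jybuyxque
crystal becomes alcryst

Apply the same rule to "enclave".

veencla

The pattern: move the last 2 characters to the front (rotate right by 2).
"enclave" → "veencla".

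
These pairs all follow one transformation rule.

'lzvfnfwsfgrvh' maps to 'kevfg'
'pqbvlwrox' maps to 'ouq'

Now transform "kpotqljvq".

The rule is to shift every letter 1 place backward in the alphabet (wrapping around), then keep one character in every 3, starting at position 1 (positions 1st, 4th, 7th, ...).
For "kpotqljvq" the result is "jsi".

jsi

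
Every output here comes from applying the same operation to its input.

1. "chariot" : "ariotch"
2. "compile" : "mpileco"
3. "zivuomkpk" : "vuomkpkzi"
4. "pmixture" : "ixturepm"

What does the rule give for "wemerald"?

meraldwe

Each output is the input with this applied: move the first 2 characters to the end (rotate left by 2).
"wemerald" → "meraldwe".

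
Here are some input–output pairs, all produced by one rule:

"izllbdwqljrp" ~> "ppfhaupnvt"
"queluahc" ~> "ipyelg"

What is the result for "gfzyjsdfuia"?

The pattern: delete the first 2 characters, then shift every letter 4 places forward in the alphabet (wrapping around).
For "gfzyjsdfuia", step one produces "zyjsdfuia"; step two turns that into "dcnwhjyme".
(Check on "queluahc": → "eluahc" → "ipyelg" ✓)

dcnwhjyme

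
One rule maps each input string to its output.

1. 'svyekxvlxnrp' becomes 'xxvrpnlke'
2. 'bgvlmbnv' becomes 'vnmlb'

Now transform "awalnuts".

The transformation: delete the first 3 characters, then sort the characters into reverse alphabetical order.
Starting from "awalnuts": after the first operation, "lnuts"; after the second, "utsnl".

utsnl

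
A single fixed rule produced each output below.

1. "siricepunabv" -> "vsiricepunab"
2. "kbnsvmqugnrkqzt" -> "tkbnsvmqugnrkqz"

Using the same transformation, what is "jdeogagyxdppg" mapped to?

gjdeogagyxdpp

In each case the input is transformed by: move the last character to the front.
So "jdeogagyxdppg" becomes "gjdeogagyxdpp".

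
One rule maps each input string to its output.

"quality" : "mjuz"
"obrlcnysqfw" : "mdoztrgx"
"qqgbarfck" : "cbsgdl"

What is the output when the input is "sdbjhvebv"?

Each output is the input with this applied: shift every letter 1 place forward in the alphabet (wrapping around), then delete the first 3 characters.
Working it through for "sdbjhvebv": intermediate "teckiwfcw", final "kiwfcw".

kiwfcw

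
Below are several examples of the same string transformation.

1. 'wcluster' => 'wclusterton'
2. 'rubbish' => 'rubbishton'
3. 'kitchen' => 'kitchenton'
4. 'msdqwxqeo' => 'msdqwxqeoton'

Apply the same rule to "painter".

painterton

The rule is to append "ton".
Applying that to "painter" gives "painterton".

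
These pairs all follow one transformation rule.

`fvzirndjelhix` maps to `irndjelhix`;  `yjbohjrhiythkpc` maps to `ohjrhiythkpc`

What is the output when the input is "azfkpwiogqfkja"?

kpwiogqfkja

The rule is to delete the first 3 characters.
Applying that to "azfkpwiogqfkja" gives "kpwiogqfkja".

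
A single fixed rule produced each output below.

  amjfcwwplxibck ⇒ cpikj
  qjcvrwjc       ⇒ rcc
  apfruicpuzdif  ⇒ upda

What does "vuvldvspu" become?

dpu

The pattern: move the first 3 characters to the end (rotate left by 3), then keep one character in every 3, starting at position 2 (positions 2nd, 5th, 8th, ...).
"vuvldvspu" → "ldvspuvuv" → "dpu".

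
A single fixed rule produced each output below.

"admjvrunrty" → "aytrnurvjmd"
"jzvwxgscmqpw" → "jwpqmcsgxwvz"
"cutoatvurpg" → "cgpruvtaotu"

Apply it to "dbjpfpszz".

dzzspfpjb

Rule — reverse the string, then move the last character to the front.
Applying both steps to "dbjpfpszz": "zzspfpjbd", then "dzzspfpjb".
(Check on "cutoatvurpg": → "gpruvtaotuc" → "cgpruvtaotu" ✓)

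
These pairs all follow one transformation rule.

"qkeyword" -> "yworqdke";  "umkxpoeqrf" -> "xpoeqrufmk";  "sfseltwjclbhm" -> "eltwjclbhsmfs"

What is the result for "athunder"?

undearth

What's happening: swap the first and last characters, then move the first 3 characters to the end (rotate left by 3).
"athunder" → "rthundea" → "undearth".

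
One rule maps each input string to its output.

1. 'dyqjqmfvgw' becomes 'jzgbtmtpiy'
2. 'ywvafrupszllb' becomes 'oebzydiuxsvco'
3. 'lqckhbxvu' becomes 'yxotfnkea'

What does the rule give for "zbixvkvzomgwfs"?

ivcelaynycrpjz

Each output is the input with this applied: move the last 2 characters to the front (rotate right by 2), then shift every letter 3 places forward in the alphabet (wrapping around).
So "zbixvkvzomgwfs" becomes "ivcelaynycrpjz".
(Check on "lqckhbxvu": → "vulqckhbx" → "yxotfnkea" ✓)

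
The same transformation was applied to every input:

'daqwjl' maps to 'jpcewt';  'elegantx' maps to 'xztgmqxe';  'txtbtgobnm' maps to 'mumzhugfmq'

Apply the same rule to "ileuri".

xnkbbe

Looking at the pairs, the operation is to shift every letter 7 places backward in the alphabet (wrapping around), then move the first 2 characters to the end (rotate left by 2).
On "ileuri": the first step gives "bexnkb", and the second then gives "xnkbbe".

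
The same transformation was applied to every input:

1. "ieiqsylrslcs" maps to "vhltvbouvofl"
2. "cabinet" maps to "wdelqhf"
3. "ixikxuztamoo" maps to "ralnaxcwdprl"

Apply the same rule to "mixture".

hlawxup

In each case the input is transformed by: swap the first and last characters, then shift every letter 3 places forward in the alphabet (wrapping around).
Working it through for "mixture": intermediate "eixturm", final "hlawxup".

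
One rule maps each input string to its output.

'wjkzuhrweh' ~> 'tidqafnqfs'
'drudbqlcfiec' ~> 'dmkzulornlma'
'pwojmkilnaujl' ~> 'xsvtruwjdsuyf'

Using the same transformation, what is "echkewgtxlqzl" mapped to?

qtnfpcguziunl

The transformation: shift every letter 9 places forward in the alphabet (wrapping around), then move the first 2 characters to the end (rotate left by 2).
"echkewgtxlqzl" → "nlqtnfpcguziu" → "qtnfpcguziunl".
(Check on "drudbqlcfiec": → "madmkzulornl" → "dmkzulornlma" ✓)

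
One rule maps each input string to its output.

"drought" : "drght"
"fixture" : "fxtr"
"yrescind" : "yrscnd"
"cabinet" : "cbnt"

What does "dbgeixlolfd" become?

dbgxllfd

The pattern: remove every vowel.
"dbgeixlolfd" → "dbgxllfd".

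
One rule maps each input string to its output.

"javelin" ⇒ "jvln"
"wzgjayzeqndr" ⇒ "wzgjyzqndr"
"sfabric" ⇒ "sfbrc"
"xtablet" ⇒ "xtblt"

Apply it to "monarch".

mnrch

The transformation: remove every vowel.
So "monarch" becomes "mnrch".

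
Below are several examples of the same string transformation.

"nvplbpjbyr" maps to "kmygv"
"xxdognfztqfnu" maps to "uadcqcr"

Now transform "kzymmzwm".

hvjt

The pattern: shift every letter 3 places backward in the alphabet (wrapping around), then keep every other character starting from the first (positions 1st, 3rd, 5th, ...).
For "kzymmzwm", step one produces "hwvjjwtj"; step two turns that into "hvjt".
(Check on "xxdognfztqfnu": → "uualdkcwqnckr" → "uadcqcr" ✓)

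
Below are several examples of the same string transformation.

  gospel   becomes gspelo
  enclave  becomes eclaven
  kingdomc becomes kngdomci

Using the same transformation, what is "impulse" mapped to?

ipulsem

What's happening: move the first character to the end, then swap the first and last characters.
Starting from "impulse": after the first operation, "mpulsei"; after the second, "ipulsem".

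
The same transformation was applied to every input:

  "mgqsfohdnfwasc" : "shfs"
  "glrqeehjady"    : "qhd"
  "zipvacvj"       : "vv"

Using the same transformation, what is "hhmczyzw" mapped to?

cz

What's happening: move the first character to the end, then keep one character in every 3, starting at position 3 (positions 3rd, 6th, 9th, ...).
"hhmczyzw" → "hmczyzwh" → "cz".
(Check on "glrqeehjady": → "lrqeehjadyg" → "qhd" ✓)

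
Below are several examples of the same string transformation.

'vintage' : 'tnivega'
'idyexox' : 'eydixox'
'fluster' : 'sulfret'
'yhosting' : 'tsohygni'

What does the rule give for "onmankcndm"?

cknamnomdn

In each case the input is transformed by: reverse the string, then move the first 3 characters to the end (rotate left by 3).
For "onmankcndm" the result is "cknamnomdn".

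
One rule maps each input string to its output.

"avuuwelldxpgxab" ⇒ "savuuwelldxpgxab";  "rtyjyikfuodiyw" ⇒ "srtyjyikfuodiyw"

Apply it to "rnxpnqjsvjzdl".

The transformation: prepend "s".
Doing the same to "rnxpnqjsvjzdl": "srnxpnqjsvjzdl".

srnxpnqjsvjzdl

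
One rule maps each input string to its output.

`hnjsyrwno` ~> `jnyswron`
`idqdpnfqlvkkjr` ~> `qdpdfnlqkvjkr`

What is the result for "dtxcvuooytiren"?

xtvcouyoitern

What's happening: delete the first character, then swap each adjacent pair of characters (1↔2, 3↔4, ...).
Starting from "dtxcvuooytiren": after the first operation, "txcvuooytiren"; after the second, "xtvcouyoitern".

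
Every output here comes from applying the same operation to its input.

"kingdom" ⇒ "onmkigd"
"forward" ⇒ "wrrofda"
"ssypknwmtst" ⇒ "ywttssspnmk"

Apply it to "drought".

What's happening: sort the characters into reverse alphabetical order.
On "drought" that produces "utrohgd".

utrohgd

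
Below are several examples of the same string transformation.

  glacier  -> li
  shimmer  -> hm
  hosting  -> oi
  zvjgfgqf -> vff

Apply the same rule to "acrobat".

cb

What's happening: keep one character in every 3, starting at position 2 (positions 2nd, 5th, 8th, ...).
Applying that to "acrobat" gives "cb".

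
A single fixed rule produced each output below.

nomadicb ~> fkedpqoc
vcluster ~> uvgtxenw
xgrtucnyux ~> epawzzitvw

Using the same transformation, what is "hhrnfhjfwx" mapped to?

jlhyzjjtph

What's happening: shift every letter 2 places forward in the alphabet (wrapping around), then swap the front and back halves of the string.
Applying both steps to "hhrnfhjfwx": "jjtphjlhyz", then "jlhyzjjtph".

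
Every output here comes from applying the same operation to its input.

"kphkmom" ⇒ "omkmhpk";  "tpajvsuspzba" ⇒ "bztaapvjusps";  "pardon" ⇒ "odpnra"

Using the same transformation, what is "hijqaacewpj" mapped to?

Each output is the input with this applied: move the last 3 characters to the front (rotate right by 3), then swap each adjacent pair of characters (1↔2, 3↔4, ...).
On "hijqaacewpj": the first step gives "wpjhijqaace", and the second then gives "pwhjjiaqcae".

pwhjjiaqcae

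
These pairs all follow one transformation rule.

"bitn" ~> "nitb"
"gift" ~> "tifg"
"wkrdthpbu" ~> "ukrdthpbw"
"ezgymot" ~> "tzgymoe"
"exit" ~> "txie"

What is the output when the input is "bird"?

The rule is to swap the first and last characters.
Doing the same to "bird": "dirb".

dirb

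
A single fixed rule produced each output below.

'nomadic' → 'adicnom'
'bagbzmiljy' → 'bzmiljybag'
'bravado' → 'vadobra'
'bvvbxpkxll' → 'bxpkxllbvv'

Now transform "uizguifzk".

guifzkuiz

Rule — move the first 3 characters to the end (rotate left by 3).
Applying that to "uizguifzk" gives "guifzkuiz".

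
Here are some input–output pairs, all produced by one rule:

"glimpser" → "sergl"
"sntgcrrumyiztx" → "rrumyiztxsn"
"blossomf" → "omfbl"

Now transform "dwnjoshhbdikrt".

shhbdikrtdw

The rule is to move the first 2 characters to the end (rotate left by 2), then delete the first 3 characters.
"dwnjoshhbdikrt" → "njoshhbdikrtdw" → "shhbdikrtdw".
(Check on "glimpser": → "impsergl" → "sergl" ✓)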